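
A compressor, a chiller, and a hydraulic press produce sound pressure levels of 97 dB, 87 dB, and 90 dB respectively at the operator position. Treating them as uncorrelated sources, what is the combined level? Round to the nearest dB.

Incoherent sources combine by intensity addition: L_total = 10·log₁₀(Σ 10^(L_i/10)).
Σ 10^(L/10) = 10^(97/10) + 10^(87/10) + 10^(90/10) = 6.513e+09.
L_total = 10·log₁₀(6.513e+09) = 98.14 dB.

98 dB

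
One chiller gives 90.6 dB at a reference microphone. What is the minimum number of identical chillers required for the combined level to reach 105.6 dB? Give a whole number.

Need L₁ + 10·log₁₀ N ≥ 105.6, i.e. log₁₀ N ≥ 1.50.
N ≥ 10^(15.0/10) = 31.623, so N = 32.

32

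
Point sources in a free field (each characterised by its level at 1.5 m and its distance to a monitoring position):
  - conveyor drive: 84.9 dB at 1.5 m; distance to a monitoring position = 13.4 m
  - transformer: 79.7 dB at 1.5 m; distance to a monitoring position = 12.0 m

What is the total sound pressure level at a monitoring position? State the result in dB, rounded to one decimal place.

Propagate each source to the receiver with L = L_ref − 20·log₁₀(r/r_ref), then add intensities.
conveyor drive: 84.9 − 20·log₁₀(13.4/1.5) = 84.9 − 19.02 = 65.88 dB.
transformer: 79.7 − 20·log₁₀(12.0/1.5) = 79.7 − 18.06 = 61.64 dB.
Σ 10^(L/10) = 5.331e+06 → L_total = 10·log₁₀(5.331e+06) = 67.27 dB.

67.3 dB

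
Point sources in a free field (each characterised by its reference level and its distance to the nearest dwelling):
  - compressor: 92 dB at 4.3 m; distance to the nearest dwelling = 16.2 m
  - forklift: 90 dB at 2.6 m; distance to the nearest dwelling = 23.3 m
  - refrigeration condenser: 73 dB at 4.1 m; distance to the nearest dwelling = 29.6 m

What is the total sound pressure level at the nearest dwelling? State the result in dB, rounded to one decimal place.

Apply inverse-square spreading to bring every level to the receiver, then sum 10^(L/10).
compressor: 92 − 20·log₁₀(16.2/4.3) = 92 − 11.52 = 80.48 dB.
forklift: 90 − 20·log₁₀(23.3/2.6) = 90 − 19.05 = 70.95 dB.
refrigeration condenser: 73 − 20·log₁₀(29.6/4.1) = 73 − 17.17 = 55.83 dB.
Σ 10^(L/10) = 1.245e+08 → L_total = 10·log₁₀(1.245e+08) = 80.95 dB.

81.0 dB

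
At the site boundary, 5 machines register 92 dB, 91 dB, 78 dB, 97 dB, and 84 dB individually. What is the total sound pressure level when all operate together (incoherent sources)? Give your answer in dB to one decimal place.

99.1 dB

For uncorrelated sources the intensities add, so convert each level to linear form, sum, and take 10·log₁₀ of the total.
Σ 10^(L/10) = 10^(92/10) + 10^(91/10) + 10^(78/10) + 10^(97/10) + 10^(84/10) = 8.170e+09.
L_total = 10·log₁₀(8.170e+09) = 99.12 dB.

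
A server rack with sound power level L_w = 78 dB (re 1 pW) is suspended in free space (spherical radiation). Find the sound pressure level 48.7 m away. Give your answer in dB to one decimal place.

33.3 dB

Free-field spherical radiation: L_p = L_w − 10·log₁₀(4π·r²), r = 48.7 m.
4π·r² = 2.98e+04 m², 10·log₁₀ of that is 44.743 dB.
L_p = 78 − 44.743 = 33.26 dB.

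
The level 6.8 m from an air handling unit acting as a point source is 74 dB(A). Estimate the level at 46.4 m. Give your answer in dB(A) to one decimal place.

For a point source, L₂ = L₁ − 20·log₁₀(r₂/r₁).
L₂ = 74 − 20·log₁₀(46.4/6.8) = 74 − 16.680 = 57.32 dB(A).

57.3 dB(A)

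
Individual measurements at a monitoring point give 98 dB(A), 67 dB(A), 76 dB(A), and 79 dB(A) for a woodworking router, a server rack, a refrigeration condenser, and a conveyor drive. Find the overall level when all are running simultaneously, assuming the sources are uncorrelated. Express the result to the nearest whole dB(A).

98 dB(A)

For uncorrelated sources the intensities add, so convert each level to linear form, sum, and take 10·log₁₀ of the total.
Σ 10^(L/10) = 10^(98/10) + 10^(67/10) + 10^(76/10) + 10^(79/10) = 6.434e+09.
L_total = 10·log₁₀(6.434e+09) = 98.08 dB(A).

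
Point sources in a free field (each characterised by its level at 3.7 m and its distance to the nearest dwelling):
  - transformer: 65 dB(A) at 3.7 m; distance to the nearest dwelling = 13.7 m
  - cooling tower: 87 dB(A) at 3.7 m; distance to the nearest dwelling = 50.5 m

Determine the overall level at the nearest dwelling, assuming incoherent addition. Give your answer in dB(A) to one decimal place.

Propagate each source to the receiver with L = L_ref − 20·log₁₀(r/r_ref), then add intensities.
transformer: 65 − 20·log₁₀(13.7/3.7) = 65 − 11.37 = 53.63 dB(A).
cooling tower: 87 − 20·log₁₀(50.5/3.7) = 87 − 22.70 = 64.30 dB(A).
Σ 10^(L/10) = 2.921e+06 → L_total = 10·log₁₀(2.921e+06) = 64.66 dB(A).

64.7 dB(A)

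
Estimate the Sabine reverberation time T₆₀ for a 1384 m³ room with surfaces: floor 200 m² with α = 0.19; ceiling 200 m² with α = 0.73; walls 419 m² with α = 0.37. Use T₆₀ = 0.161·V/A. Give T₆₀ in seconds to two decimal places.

0.66 s

Summing Sᵢαᵢ: 200·0.19 + 200·0.73 + 419·0.37 = 339.03 m².
T₆₀ = 0.161 × 1384 / 339.03 = 0.657 s.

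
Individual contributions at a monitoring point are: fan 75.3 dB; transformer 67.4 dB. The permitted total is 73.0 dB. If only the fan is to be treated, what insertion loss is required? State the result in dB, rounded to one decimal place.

3.7 dB

The untreated sources together contribute 10^(67.4/10) = 5.495e+06, i.e. 67.40 dB.
The limit corresponds to 10^(73.0/10) = 1.995e+07; subtracting the fixed part leaves 1.446e+07 for the fan, i.e. 71.60 dB.
Required insertion loss = 75.3 − 71.60 = 3.70 dB.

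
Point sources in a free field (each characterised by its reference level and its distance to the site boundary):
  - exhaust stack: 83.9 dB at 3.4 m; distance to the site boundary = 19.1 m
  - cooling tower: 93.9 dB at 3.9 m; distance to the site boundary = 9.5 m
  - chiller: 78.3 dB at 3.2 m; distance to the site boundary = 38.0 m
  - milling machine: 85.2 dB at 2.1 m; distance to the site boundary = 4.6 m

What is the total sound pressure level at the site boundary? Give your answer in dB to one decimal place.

Propagate each source to the receiver with L = L_ref − 20·log₁₀(r/r_ref), then add intensities.
exhaust stack: 83.9 − 20·log₁₀(19.1/3.4) = 83.9 − 14.99 = 68.91 dB.
cooling tower: 93.9 − 20·log₁₀(9.5/3.9) = 93.9 − 7.73 = 86.17 dB.
chiller: 78.3 − 20·log₁₀(38.0/3.2) = 78.3 − 21.49 = 56.81 dB.
milling machine: 85.2 − 20·log₁₀(4.6/2.1) = 85.2 − 6.81 = 78.39 dB.
Σ 10^(L/10) = 4.910e+08 → L_total = 10·log₁₀(4.910e+08) = 86.91 dB.

86.9 dB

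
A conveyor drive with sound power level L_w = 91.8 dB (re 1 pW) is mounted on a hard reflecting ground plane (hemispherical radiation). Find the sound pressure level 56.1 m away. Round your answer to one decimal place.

48.8 dB

Free-field hemispherical radiation: L_p = L_w − 10·log₁₀(2π·r²), r = 56.1 m.
2π·r² = 1.977e+04 m², 10·log₁₀ of that is 42.961 dB.
L_p = 91.8 − 42.961 = 48.84 dB.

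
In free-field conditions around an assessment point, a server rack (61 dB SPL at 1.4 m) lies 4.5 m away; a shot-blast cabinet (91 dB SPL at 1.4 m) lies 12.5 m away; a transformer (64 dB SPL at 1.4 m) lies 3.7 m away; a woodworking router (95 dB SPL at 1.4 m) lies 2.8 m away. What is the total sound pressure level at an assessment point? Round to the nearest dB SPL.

89 dB SPL

Propagate each source to the receiver with L = L_ref − 20·log₁₀(r/r_ref), then add intensities.
server rack: 61 − 20·log₁₀(4.5/1.4) = 61 − 10.14 = 50.86 dB SPL.
shot-blast cabinet: 91 − 20·log₁₀(12.5/1.4) = 91 − 19.02 = 71.98 dB SPL.
transformer: 64 − 20·log₁₀(3.7/1.4) = 64 − 8.44 = 55.56 dB SPL.
woodworking router: 95 − 20·log₁₀(2.8/1.4) = 95 − 6.02 = 88.98 dB SPL.
Σ 10^(L/10) = 8.068e+08 → L_total = 10·log₁₀(8.068e+08) = 89.07 dB SPL.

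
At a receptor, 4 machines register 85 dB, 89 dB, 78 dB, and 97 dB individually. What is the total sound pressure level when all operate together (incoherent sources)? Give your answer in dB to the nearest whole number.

98 dB

Incoherent sources combine by intensity addition: L_total = 10·log₁₀(Σ 10^(L_i/10)).
Σ 10^(L/10) = 10^(85/10) + 10^(89/10) + 10^(78/10) + 10^(97/10) = 6.186e+09.
L_total = 10·log₁₀(6.186e+09) = 97.91 dB.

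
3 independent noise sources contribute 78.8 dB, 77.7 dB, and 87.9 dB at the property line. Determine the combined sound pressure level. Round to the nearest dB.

89 dB

Incoherent sources combine by intensity addition: L_total = 10·log₁₀(Σ 10^(L_i/10)).
Σ 10^(L/10) = 10^(78.8/10) + 10^(77.7/10) + 10^(87.9/10) = 7.513e+08.
L_total = 10·log₁₀(7.513e+08) = 88.76 dB.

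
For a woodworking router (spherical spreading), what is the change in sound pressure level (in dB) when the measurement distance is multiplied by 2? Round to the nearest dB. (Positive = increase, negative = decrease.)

A point source loses 6 dB per doubling of distance; generally ΔL = −20·log₁₀(r₂/r₁).
ΔL = −20·log₁₀(2) = -6.02 dB.

-6 dB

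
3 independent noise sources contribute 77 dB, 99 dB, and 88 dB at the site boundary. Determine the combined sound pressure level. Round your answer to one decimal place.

99.4 dB

For uncorrelated sources the intensities add, so convert each level to linear form, sum, and take 10·log₁₀ of the total.
Σ 10^(L/10) = 10^(77/10) + 10^(99/10) + 10^(88/10) = 8.624e+09.
L_total = 10·log₁₀(8.624e+09) = 99.36 dB.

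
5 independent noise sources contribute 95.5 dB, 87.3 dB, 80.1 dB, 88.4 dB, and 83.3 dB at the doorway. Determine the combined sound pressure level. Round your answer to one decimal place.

For uncorrelated sources the intensities add, so convert each level to linear form, sum, and take 10·log₁₀ of the total.
Σ 10^(L/10) = 10^(95.5/10) + 10^(87.3/10) + 10^(80.1/10) + 10^(88.4/10) + 10^(83.3/10) = 5.093e+09.
L_total = 10·log₁₀(5.093e+09) = 97.07 dB.

97.1 dB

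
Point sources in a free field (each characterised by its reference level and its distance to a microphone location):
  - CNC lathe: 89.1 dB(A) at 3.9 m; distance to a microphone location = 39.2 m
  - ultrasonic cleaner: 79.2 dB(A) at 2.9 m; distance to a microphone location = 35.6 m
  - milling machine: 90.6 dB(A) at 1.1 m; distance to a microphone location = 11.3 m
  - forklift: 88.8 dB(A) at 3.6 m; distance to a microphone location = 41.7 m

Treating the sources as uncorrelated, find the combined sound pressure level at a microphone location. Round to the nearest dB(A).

Propagate each source to the receiver with L = L_ref − 20·log₁₀(r/r_ref), then add intensities.
CNC lathe: 89.1 − 20·log₁₀(39.2/3.9) = 89.1 − 20.04 = 69.06 dB(A).
ultrasonic cleaner: 79.2 − 20·log₁₀(35.6/2.9) = 79.2 − 21.78 = 57.42 dB(A).
milling machine: 90.6 − 20·log₁₀(11.3/1.1) = 90.6 − 20.23 = 70.37 dB(A).
forklift: 88.8 − 20·log₁₀(41.7/3.6) = 88.8 − 21.28 = 67.52 dB(A).
Σ 10^(L/10) = 2.513e+07 → L_total = 10·log₁₀(2.513e+07) = 74.00 dB(A).

74 dB(A)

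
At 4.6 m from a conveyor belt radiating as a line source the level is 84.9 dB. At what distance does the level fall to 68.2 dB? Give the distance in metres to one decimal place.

The 16.7 dB drop corresponds to a distance ratio of 10^(16.7/10) for a line source.
r₂ = 4.6·10^((84.9−68.2)/10) = 4.6·10^(16.7/10) = 215.16 m.

215.2 m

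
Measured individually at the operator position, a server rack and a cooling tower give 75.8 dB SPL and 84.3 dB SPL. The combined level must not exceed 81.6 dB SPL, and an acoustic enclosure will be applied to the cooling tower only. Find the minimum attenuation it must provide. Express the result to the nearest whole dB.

4 dB

Everything except the cooling tower sums to 10^(75.8/10) = 3.802e+07 in linear terms, 75.80 dB SPL.
To meet 81.6 dB SPL overall, the treated cooling tower may contribute at most 10^(81.6/10) − 3.802e+07 = 1.065e+08, i.e. 80.27 dB SPL.
So the cooling tower must be reduced from 84.3 to 80.27 dB SPL: IL = 4.03 dB.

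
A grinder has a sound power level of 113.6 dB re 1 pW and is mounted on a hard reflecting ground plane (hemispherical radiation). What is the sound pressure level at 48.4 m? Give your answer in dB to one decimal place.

71.9 dB

The power spreads over a hemisphere of area 2π·r², so L_p = L_w − 10·log₁₀(2π·r²).
2π·r² = 1.472e+04 m², 10·log₁₀ of that is 41.679 dB.
L_p = 113.6 − 41.679 = 71.92 dB.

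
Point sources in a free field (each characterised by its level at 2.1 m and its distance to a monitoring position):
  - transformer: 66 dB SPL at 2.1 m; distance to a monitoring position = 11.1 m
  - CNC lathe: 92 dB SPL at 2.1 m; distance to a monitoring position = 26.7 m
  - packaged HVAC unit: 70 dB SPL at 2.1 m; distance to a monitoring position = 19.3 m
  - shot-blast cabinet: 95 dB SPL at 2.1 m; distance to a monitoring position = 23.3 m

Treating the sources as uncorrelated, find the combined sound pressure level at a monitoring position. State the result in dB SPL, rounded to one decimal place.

First find each source's level at the receiver (point-source: −20·log₁₀(r/r_ref)), then combine on an intensity basis.
transformer: 66 − 20·log₁₀(11.1/2.1) = 66 − 14.46 = 51.54 dB SPL.
CNC lathe: 92 − 20·log₁₀(26.7/2.1) = 92 − 22.09 = 69.91 dB SPL.
packaged HVAC unit: 70 − 20·log₁₀(19.3/2.1) = 70 − 19.27 = 50.73 dB SPL.
shot-blast cabinet: 95 − 20·log₁₀(23.3/2.1) = 95 − 20.90 = 74.10 dB SPL.
Σ 10^(L/10) = 3.575e+07 → L_total = 10·log₁₀(3.575e+07) = 75.53 dB SPL.

75.5 dB SPL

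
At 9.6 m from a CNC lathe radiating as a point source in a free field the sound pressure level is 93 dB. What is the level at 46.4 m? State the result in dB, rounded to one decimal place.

For a point source, L₂ = L₁ − 20·log₁₀(r₂/r₁).
L₂ = 93 − 20·log₁₀(46.4/9.6) = 93 − 13.685 = 79.32 dB.

79.3 dB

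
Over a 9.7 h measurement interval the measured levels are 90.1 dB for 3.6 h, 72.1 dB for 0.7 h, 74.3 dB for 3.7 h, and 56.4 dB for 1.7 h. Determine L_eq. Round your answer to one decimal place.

85.9 dB

L_eq = 10·log₁₀[(1/T)·Σ tᵢ·10^(Lᵢ/10)] with T = 9.7 h.
Σ tᵢ·10^(Lᵢ/10) = 3.6·10^(90.1/10) + 0.7·10^(72.1/10) + 3.7·10^(74.3/10) + 1.7·10^(56.4/10) = 3.796e+09.
L_eq = 10·log₁₀(3.796e+09/9.7) = 85.93 dB.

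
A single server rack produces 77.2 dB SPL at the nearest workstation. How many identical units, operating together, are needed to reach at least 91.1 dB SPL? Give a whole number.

The shortfall is 91.1 − 77.2 = 13.9 dB, and N units add 10·log₁₀ N, so need 10·log₁₀ N ≥ 13.9.
N ≥ 10^(13.9/10) = 24.547, so N = 25.

25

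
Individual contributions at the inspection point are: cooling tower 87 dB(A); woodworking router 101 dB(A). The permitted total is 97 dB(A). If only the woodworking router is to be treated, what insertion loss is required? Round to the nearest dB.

4 dB

Fixed contribution from the other source: Σ 10^(L/10) = 10^(87/10) = 5.012e+08 (87.00 dB(A)).
To meet 97 dB(A) overall, the treated woodworking router may contribute at most 10^(97/10) − 5.012e+08 = 4.511e+09, i.e. 96.54 dB(A).
Required insertion loss = 101 − 96.54 = 4.46 dB.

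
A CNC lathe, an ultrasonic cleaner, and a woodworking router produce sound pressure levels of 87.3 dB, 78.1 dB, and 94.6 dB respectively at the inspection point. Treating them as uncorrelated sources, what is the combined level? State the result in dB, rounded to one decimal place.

Incoherent sources combine by intensity addition: L_total = 10·log₁₀(Σ 10^(L_i/10)).
Σ 10^(L/10) = 10^(87.3/10) + 10^(78.1/10) + 10^(94.6/10) = 3.486e+09.
L_total = 10·log₁₀(3.486e+09) = 95.42 dB.

95.4 dB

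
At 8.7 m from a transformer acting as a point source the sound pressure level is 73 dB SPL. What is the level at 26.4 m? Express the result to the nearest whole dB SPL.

63 dB SPL

Point-source attenuation: ΔL = 20·log₁₀(r₂/r₁) = 20·log₁₀(26.4/8.7) = 9.642 dB.
L₂ = 73 − 20·log₁₀(26.4/8.7) = 73 − 9.642 = 63.36 dB SPL.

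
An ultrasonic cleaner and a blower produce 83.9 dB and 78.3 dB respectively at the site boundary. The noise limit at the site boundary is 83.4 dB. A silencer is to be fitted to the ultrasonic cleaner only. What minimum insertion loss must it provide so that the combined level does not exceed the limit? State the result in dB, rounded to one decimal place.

2.1 dB

The untreated sources together contribute 10^(78.3/10) = 6.761e+07, i.e. 78.30 dB.
To meet 83.4 dB overall, the treated ultrasonic cleaner may contribute at most 10^(83.4/10) − 6.761e+07 = 1.512e+08, i.e. 81.79 dB.
Required insertion loss = 83.9 − 81.79 = 2.11 dB.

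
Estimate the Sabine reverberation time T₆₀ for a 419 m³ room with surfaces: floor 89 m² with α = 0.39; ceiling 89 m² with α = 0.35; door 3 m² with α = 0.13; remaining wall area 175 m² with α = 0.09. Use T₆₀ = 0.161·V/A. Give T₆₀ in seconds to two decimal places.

Summing Sᵢαᵢ: 89·0.39 + 89·0.35 + 3·0.13 + 175·0.09 = 82.00 m².
T₆₀ = 0.161 × 419 / 82.00 = 0.823 s.

0.82 s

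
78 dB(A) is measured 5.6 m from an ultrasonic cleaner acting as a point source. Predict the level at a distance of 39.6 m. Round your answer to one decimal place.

For a point source, L₂ = L₁ − 20·log₁₀(r₂/r₁).
L₂ = 78 − 20·log₁₀(39.6/5.6) = 78 − 16.990 = 61.01 dB(A).

61.0 dB(A)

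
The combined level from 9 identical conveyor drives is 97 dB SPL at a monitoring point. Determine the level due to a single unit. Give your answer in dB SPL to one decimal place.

87.5 dB SPL

For N identical incoherent sources L_total = L₁ + 10·log₁₀ N, so L₁ = 97 − 10·log₁₀(9) = 97 − 9.542.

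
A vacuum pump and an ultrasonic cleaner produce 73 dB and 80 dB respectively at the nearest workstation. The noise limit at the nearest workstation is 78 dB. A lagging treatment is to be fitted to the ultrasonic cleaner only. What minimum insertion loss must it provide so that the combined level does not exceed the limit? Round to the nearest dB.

4 dB

Everything except the ultrasonic cleaner sums to 10^(73/10) = 1.995e+07 in linear terms, 73.00 dB.
To meet 78 dB overall, the treated ultrasonic cleaner may contribute at most 10^(78/10) − 1.995e+07 = 4.314e+07, i.e. 76.35 dB.
Required insertion loss = 80 − 76.35 = 3.65 dB.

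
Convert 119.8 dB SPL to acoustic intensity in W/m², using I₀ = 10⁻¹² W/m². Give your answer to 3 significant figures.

0.955 W/m²

L = 10·log₁₀(I/I₀) ⇒ I = I₀·10^(L/10) = 10⁻¹² × 10^11.98.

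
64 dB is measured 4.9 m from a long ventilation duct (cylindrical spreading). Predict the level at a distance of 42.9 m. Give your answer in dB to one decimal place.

For a line source, L₂ = L₁ − 10·log₁₀(r₂/r₁).
L₂ = 64 − 10·log₁₀(42.9/4.9) = 64 − 9.423 = 54.58 dB.

54.6 dB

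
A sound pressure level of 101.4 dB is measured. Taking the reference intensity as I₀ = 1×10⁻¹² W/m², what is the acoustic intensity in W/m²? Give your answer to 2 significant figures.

0.014 W/m²

I/I₀ = 10^(101.4/10) = 1.38e+10, so I = 1.38e+10 × 10⁻¹² W/m².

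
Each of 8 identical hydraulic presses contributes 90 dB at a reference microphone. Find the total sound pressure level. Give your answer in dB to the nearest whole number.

99 dB

With 8 equal, uncorrelated contributions the intensity is 8× that of one unit, giving a rise of 10·log₁₀ 8.
L_total = 90 + 10·log₁₀(8) = 90 + 9.031 = 99.03 dB.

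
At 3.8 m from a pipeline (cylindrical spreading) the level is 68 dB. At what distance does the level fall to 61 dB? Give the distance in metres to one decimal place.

19.0 m

The 7.0 dB drop corresponds to a distance ratio of 10^(7.0/10) for a line source.
r₂ = 3.8·10^((68−61)/10) = 3.8·10^(7.0/10) = 19.05 m.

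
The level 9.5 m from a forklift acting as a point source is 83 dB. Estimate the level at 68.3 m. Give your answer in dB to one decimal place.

65.9 dB

Point-source attenuation: ΔL = 20·log₁₀(r₂/r₁) = 20·log₁₀(68.3/9.5) = 17.134 dB.
L₂ = 83 − 20·log₁₀(68.3/9.5) = 83 − 17.134 = 65.87 dB.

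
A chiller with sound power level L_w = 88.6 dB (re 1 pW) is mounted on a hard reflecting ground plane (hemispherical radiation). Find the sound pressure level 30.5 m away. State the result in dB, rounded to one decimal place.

L_p = L_w − 10·log₁₀(2π·r²) with r = 30.5 m.
2π·r² = 5845 m², 10·log₁₀ of that is 37.668 dB.
L_p = 88.6 − 37.668 = 50.93 dB.

50.9 dB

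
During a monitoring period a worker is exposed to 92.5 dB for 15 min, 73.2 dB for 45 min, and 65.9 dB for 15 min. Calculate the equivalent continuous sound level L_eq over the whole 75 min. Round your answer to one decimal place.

85.7 dB

L_eq = 10·log₁₀[(1/T)·Σ tᵢ·10^(Lᵢ/10)] with T = 75 min.
Σ tᵢ·10^(Lᵢ/10) = 15·10^(92.5/10) + 45·10^(73.2/10) + 15·10^(65.9/10) = 2.767e+10.
L_eq = 10·log₁₀(2.767e+10/75) = 85.67 dB.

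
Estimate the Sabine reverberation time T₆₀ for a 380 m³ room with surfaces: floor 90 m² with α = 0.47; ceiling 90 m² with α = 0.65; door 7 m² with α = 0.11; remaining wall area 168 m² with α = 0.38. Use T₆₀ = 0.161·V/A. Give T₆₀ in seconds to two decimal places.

Summing Sᵢαᵢ: 90·0.47 + 90·0.65 + 7·0.11 + 168·0.38 = 165.41 m².
T₆₀ = 0.161 × 380 / 165.41 = 0.370 s.

0.37 s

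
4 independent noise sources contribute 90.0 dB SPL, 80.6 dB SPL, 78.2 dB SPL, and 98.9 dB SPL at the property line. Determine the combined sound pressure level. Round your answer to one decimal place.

99.5 dB SPL

For uncorrelated sources the intensities add, so convert each level to linear form, sum, and take 10·log₁₀ of the total.
Σ 10^(L/10) = 10^(90.0/10) + 10^(80.6/10) + 10^(78.2/10) + 10^(98.9/10) = 8.943e+09.
L_total = 10·log₁₀(8.943e+09) = 99.52 dB SPL.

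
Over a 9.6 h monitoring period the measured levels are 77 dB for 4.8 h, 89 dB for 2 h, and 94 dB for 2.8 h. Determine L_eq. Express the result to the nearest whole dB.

90 dB

The energy average is taken in the linear domain: L_eq = 10·log₁₀[(Σ tᵢ·10^(Lᵢ/10))/T], T = 9.6 h.
Σ tᵢ·10^(Lᵢ/10) = 4.8·10^(77/10) + 2·10^(89/10) + 2.8·10^(94/10) = 8.863e+09.
L_eq = 10·log₁₀(8.863e+09/9.6) = 89.65 dB.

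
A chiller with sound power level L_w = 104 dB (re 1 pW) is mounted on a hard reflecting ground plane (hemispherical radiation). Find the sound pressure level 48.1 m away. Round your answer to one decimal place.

62.4 dB

The power spreads over a hemisphere of area 2π·r², so L_p = L_w − 10·log₁₀(2π·r²).
2π·r² = 1.454e+04 m², 10·log₁₀ of that is 41.625 dB.
L_p = 104 − 41.625 = 62.38 dB.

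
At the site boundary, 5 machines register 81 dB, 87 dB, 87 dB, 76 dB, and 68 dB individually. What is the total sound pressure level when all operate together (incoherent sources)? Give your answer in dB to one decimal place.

90.7 dB

For uncorrelated sources the intensities add, so convert each level to linear form, sum, and take 10·log₁₀ of the total.
Σ 10^(L/10) = 10^(81/10) + 10^(87/10) + 10^(87/10) + 10^(76/10) + 10^(68/10) = 1.174e+09.
L_total = 10·log₁₀(1.174e+09) = 90.70 dB.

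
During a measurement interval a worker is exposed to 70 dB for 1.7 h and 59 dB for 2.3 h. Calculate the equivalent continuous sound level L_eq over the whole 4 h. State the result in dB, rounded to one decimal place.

The energy average is taken in the linear domain: L_eq = 10·log₁₀[(Σ tᵢ·10^(Lᵢ/10))/T], T = 4 h.
Σ tᵢ·10^(Lᵢ/10) = 1.7·10^(70/10) + 2.3·10^(59/10) = 1.883e+07.
L_eq = 10·log₁₀(1.883e+07/4) = 66.73 dB.

66.7 dB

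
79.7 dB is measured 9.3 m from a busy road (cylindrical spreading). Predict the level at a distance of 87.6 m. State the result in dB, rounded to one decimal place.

70.0 dB

Cylindrical spreading from a line source gives a 10·log₁₀(r₂/r₁) drop.
L₂ = 79.7 − 10·log₁₀(87.6/9.3) = 79.7 − 9.740 = 69.96 dB.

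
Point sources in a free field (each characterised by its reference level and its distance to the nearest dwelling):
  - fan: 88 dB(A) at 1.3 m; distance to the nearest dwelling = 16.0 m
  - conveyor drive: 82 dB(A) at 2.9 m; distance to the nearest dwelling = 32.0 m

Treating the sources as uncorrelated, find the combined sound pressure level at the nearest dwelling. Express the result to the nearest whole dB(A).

67 dB(A)

Propagate each source to the receiver with L = L_ref − 20·log₁₀(r/r_ref), then add intensities.
fan: 88 − 20·log₁₀(16.0/1.3) = 88 − 21.80 = 66.20 dB(A).
conveyor drive: 82 − 20·log₁₀(32.0/2.9) = 82 − 20.86 = 61.14 dB(A).
Σ 10^(L/10) = 5.467e+06 → L_total = 10·log₁₀(5.467e+06) = 67.38 dB(A).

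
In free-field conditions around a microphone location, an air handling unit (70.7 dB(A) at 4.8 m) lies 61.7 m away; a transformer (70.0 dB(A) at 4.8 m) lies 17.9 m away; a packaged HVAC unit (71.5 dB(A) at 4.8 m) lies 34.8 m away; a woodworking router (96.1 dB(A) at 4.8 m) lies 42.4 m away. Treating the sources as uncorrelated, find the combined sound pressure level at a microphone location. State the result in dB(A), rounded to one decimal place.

77.3 dB(A)

Propagate each source to the receiver with L = L_ref − 20·log₁₀(r/r_ref), then add intensities.
air handling unit: 70.7 − 20·log₁₀(61.7/4.8) = 70.7 − 22.18 = 48.52 dB(A).
transformer: 70.0 − 20·log₁₀(17.9/4.8) = 70.0 − 11.43 = 58.57 dB(A).
packaged HVAC unit: 71.5 − 20·log₁₀(34.8/4.8) = 71.5 − 17.21 = 54.29 dB(A).
woodworking router: 96.1 − 20·log₁₀(42.4/4.8) = 96.1 − 18.92 = 77.18 dB(A).
Σ 10^(L/10) = 5.327e+07 → L_total = 10·log₁₀(5.327e+07) = 77.26 dB(A).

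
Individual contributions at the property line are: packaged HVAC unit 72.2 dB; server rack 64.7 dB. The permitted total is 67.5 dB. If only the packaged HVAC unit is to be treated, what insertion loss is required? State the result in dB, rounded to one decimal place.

7.9 dB

Fixed contribution from the other source: Σ 10^(L/10) = 10^(64.7/10) = 2.951e+06 (64.70 dB).
To meet 67.5 dB overall, the treated packaged HVAC unit may contribute at most 10^(67.5/10) − 2.951e+06 = 2.672e+06, i.e. 64.27 dB.
Required insertion loss = 72.2 − 64.27 = 7.93 dB.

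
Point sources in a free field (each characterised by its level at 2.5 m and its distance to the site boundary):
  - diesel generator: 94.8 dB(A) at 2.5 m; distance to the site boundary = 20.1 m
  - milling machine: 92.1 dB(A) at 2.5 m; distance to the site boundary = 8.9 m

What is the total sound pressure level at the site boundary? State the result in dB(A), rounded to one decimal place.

82.4 dB(A)

First find each source's level at the receiver (point-source: −20·log₁₀(r/r_ref)), then combine on an intensity basis.
diesel generator: 94.8 − 20·log₁₀(20.1/2.5) = 94.8 − 18.11 = 76.69 dB(A).
milling machine: 92.1 − 20·log₁₀(8.9/2.5) = 92.1 − 11.03 = 81.07 dB(A).
Σ 10^(L/10) = 1.747e+08 → L_total = 10·log₁₀(1.747e+08) = 82.42 dB(A).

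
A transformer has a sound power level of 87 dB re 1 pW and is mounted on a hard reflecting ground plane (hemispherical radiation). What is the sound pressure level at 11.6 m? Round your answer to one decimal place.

57.7 dB

The power spreads over a hemisphere of area 2π·r², so L_p = L_w − 10·log₁₀(2π·r²).
2π·r² = 845.5 m², 10·log₁₀ of that is 29.271 dB.
L_p = 87 − 29.271 = 57.73 dB.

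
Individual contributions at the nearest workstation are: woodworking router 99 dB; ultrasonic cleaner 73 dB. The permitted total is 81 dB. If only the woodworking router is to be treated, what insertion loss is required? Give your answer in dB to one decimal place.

Everything except the woodworking router sums to 10^(73/10) = 1.995e+07 in linear terms, 73.00 dB.
The limit corresponds to 10^(81/10) = 1.259e+08; subtracting the fixed part leaves 1.059e+08 for the woodworking router, i.e. 80.25 dB.
Required insertion loss = 99 − 80.25 = 18.75 dB.

18.7 dB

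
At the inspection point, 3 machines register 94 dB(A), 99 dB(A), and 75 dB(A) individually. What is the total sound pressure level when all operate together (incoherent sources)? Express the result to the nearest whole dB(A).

For uncorrelated sources the intensities add, so convert each level to linear form, sum, and take 10·log₁₀ of the total.
Σ 10^(L/10) = 10^(94/10) + 10^(99/10) + 10^(75/10) = 1.049e+10.
L_total = 10·log₁₀(1.049e+10) = 100.21 dB(A).

100 dB(A)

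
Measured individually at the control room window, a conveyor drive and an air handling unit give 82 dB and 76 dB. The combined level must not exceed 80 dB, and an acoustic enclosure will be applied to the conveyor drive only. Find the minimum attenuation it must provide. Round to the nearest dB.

The untreated sources together contribute 10^(76/10) = 3.981e+07, i.e. 76.00 dB.
To meet 80 dB overall, the treated conveyor drive may contribute at most 10^(80/10) − 3.981e+07 = 6.019e+07, i.e. 77.80 dB.
So the conveyor drive must be reduced from 82 to 77.80 dB: IL = 4.20 dB.

4 dB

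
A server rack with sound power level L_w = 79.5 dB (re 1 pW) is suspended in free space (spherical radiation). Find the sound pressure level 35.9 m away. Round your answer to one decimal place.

37.4 dB

L_p = L_w − 10·log₁₀(4π·r²) with r = 35.9 m.
4π·r² = 1.62e+04 m², 10·log₁₀ of that is 42.094 dB.
L_p = 79.5 − 42.094 = 37.41 dB.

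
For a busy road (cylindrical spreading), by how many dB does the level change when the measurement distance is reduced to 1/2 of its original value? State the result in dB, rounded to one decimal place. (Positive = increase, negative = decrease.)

+3.0 dB

A line source loses 3 dB per doubling of distance; generally ΔL = −10·log₁₀(r₂/r₁).
ΔL = −10·log₁₀(0.5) = +3.01 dB.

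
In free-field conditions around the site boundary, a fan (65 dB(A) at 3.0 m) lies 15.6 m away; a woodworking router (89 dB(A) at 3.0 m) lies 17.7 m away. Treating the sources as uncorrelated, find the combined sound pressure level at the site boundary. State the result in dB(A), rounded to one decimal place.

73.6 dB(A)

First find each source's level at the receiver (point-source: −20·log₁₀(r/r_ref)), then combine on an intensity basis.
fan: 65 − 20·log₁₀(15.6/3.0) = 65 − 14.32 = 50.68 dB(A).
woodworking router: 89 − 20·log₁₀(17.7/3.0) = 89 − 15.42 = 73.58 dB(A).
Σ 10^(L/10) = 2.294e+07 → L_total = 10·log₁₀(2.294e+07) = 73.61 dB(A).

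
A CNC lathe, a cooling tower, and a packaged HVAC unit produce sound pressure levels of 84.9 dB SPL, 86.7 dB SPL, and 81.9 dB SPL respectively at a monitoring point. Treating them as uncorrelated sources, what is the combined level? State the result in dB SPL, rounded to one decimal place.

89.7 dB SPL

Incoherent sources combine by intensity addition: L_total = 10·log₁₀(Σ 10^(L_i/10)).
Σ 10^(L/10) = 10^(84.9/10) + 10^(86.7/10) + 10^(81.9/10) = 9.316e+08.
L_total = 10·log₁₀(9.316e+08) = 89.69 dB SPL.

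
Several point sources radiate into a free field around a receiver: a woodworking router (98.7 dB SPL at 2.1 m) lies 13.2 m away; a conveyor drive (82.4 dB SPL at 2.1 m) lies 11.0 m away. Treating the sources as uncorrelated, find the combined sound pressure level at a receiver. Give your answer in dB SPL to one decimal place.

Propagate each source to the receiver with L = L_ref − 20·log₁₀(r/r_ref), then add intensities.
woodworking router: 98.7 − 20·log₁₀(13.2/2.1) = 98.7 − 15.97 = 82.73 dB SPL.
conveyor drive: 82.4 − 20·log₁₀(11.0/2.1) = 82.4 − 14.38 = 68.02 dB SPL.
Σ 10^(L/10) = 1.940e+08 → L_total = 10·log₁₀(1.940e+08) = 82.88 dB SPL.

82.9 dB SPL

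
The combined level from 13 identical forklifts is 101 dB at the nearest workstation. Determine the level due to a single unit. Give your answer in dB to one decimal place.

13 equal contributions raise the level by 10·log₁₀ 13 = 11.139 dB, so each unit alone gives 101 − 11.139.

89.9 dB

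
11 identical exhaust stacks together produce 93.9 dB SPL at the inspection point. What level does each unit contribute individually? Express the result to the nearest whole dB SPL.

83 dB SPL

For N identical incoherent sources L_total = L₁ + 10·log₁₀ N, so L₁ = 93.9 − 10·log₁₀(11) = 93.9 − 10.414.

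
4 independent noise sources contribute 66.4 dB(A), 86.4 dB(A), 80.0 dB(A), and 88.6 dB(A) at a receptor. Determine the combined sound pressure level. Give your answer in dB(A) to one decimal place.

For uncorrelated sources the intensities add, so convert each level to linear form, sum, and take 10·log₁₀ of the total.
Σ 10^(L/10) = 10^(66.4/10) + 10^(86.4/10) + 10^(80.0/10) + 10^(88.6/10) = 1.265e+09.
L_total = 10·log₁₀(1.265e+09) = 91.02 dB(A).

91.0 dB(A)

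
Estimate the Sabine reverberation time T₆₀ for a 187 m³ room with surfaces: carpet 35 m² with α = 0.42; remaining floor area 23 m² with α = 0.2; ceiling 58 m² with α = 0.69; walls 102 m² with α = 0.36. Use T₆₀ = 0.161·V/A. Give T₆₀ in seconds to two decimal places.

0.31 s

Total absorption A = 35·0.42 + 23·0.2 + 58·0.69 + 102·0.36 = 96.04 m² sabins.
T₆₀ = 0.161 × 187 / 96.04 = 0.313 s.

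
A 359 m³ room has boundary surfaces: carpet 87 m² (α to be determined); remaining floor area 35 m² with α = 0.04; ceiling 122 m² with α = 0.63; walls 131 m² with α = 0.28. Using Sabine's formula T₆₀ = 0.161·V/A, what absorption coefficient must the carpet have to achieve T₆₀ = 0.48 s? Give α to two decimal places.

0.06

A = 0.161·V/T₆₀ = 0.161·359/0.48 = 120.41 m² sabins.
Absorption from the other surfaces = 35·0.04 + 122·0.63 + 131·0.28 = 114.94 m², so the carpet must supply 5.47 m² over 87 m².
α = 5.47/87 = 0.063.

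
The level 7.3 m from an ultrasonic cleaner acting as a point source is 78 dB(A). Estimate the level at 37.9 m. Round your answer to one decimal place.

Point-source attenuation: ΔL = 20·log₁₀(r₂/r₁) = 20·log₁₀(37.9/7.3) = 14.306 dB.
L₂ = 78 − 20·log₁₀(37.9/7.3) = 78 − 14.306 = 63.69 dB(A).

63.7 dB(A)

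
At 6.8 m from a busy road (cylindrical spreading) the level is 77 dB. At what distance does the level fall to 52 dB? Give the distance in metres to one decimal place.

For a line source L₁ − L₂ = 10·log₁₀(r₂/r₁), so r₂ = r₁·10^((L₁−L₂)/10).
r₂ = 6.8·10^((77−52)/10) = 6.8·10^(25.0/10) = 2150.35 m.

2150.3 m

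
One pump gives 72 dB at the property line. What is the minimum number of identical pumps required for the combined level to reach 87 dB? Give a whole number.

Need L₁ + 10·log₁₀ N ≥ 87, i.e. log₁₀ N ≥ 1.50.
N ≥ 10^(15.0/10) = 31.623, so N = 32.

32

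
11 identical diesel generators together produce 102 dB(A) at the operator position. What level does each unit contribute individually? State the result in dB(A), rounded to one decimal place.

91.6 dB(A)

For N identical incoherent sources L_total = L₁ + 10·log₁₀ N, so L₁ = 102 − 10·log₁₀(11) = 102 − 10.414.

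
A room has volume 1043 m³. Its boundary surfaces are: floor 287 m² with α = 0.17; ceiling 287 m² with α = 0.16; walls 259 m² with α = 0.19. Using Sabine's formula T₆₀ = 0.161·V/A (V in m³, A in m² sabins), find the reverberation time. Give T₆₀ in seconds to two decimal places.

1.17 s

Summing Sᵢαᵢ: 287·0.17 + 287·0.16 + 259·0.19 = 143.92 m².
T₆₀ = 0.161 × 1043 / 143.92 = 1.167 s.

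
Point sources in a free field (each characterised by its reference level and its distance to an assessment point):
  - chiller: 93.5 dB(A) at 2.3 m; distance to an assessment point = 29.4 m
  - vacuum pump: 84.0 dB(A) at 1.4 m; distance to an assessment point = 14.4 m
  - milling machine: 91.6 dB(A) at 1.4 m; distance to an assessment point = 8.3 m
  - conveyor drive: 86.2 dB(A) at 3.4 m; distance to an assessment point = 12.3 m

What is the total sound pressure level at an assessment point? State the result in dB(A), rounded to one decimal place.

First find each source's level at the receiver (point-source: −20·log₁₀(r/r_ref)), then combine on an intensity basis.
chiller: 93.5 − 20·log₁₀(29.4/2.3) = 93.5 − 22.13 = 71.37 dB(A).
vacuum pump: 84.0 − 20·log₁₀(14.4/1.4) = 84.0 − 20.24 = 63.76 dB(A).
milling machine: 91.6 − 20·log₁₀(8.3/1.4) = 91.6 − 15.46 = 76.14 dB(A).
conveyor drive: 86.2 − 20·log₁₀(12.3/3.4) = 86.2 − 11.17 = 75.03 dB(A).
Σ 10^(L/10) = 8.905e+07 → L_total = 10·log₁₀(8.905e+07) = 79.50 dB(A).

79.5 dB(A)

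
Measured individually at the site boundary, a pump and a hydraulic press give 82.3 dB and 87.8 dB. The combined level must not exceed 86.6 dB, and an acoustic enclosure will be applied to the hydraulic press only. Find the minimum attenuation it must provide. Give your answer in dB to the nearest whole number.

3 dB

The untreated sources together contribute 10^(82.3/10) = 1.698e+08, i.e. 82.30 dB.
To meet 86.6 dB overall, the treated hydraulic press may contribute at most 10^(86.6/10) − 1.698e+08 = 2.873e+08, i.e. 84.58 dB.
So the hydraulic press must be reduced from 87.8 to 84.58 dB: IL = 3.22 dB.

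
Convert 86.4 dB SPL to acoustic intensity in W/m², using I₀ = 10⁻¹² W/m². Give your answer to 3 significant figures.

0.000437 W/m²

L = 10·log₁₀(I/I₀) ⇒ I = I₀·10^(L/10) = 10⁻¹² × 10^8.64.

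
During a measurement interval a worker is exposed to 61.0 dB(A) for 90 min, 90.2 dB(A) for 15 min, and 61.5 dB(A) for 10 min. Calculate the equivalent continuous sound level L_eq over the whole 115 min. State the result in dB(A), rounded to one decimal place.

L_eq = 10·log₁₀[(1/T)·Σ tᵢ·10^(Lᵢ/10)] with T = 115 min.
Σ tᵢ·10^(Lᵢ/10) = 90·10^(61.0/10) + 15·10^(90.2/10) + 10·10^(61.5/10) = 1.583e+10.
L_eq = 10·log₁₀(1.583e+10/115) = 81.39 dB(A).

81.4 dB(A)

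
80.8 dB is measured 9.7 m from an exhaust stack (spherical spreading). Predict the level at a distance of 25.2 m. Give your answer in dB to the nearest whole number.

For a point source, L₂ = L₁ − 20·log₁₀(r₂/r₁).
L₂ = 80.8 − 20·log₁₀(25.2/9.7) = 80.8 − 8.293 = 72.51 dB.

73 dB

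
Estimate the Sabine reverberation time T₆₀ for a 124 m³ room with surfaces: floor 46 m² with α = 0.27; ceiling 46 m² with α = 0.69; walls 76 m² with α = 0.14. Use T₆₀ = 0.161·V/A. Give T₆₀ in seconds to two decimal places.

Total absorption A = 46·0.27 + 46·0.69 + 76·0.14 = 54.80 m² sabins.
T₆₀ = 0.161·V/A = 0.161·124/54.80 = 0.364 s.

0.36 s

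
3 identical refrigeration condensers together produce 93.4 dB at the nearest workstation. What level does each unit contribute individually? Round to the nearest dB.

89 dB

For N identical incoherent sources L_total = L₁ + 10·log₁₀ N, so L₁ = 93.4 − 10·log₁₀(3) = 93.4 − 4.771.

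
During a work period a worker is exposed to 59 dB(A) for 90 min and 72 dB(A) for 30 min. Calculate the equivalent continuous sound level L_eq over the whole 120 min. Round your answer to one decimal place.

66.6 dB(A)

Weight each interval's intensity by its duration and average over T = 120 min:
Σ tᵢ·10^(Lᵢ/10) = 90·10^(59/10) + 30·10^(72/10) = 5.470e+08.
L_eq = 10·log₁₀(5.470e+08/120) = 66.59 dB(A).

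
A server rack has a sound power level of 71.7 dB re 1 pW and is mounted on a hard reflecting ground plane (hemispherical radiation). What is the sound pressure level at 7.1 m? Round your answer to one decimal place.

46.7 dB

The power spreads over a hemisphere of area 2π·r², so L_p = L_w − 10·log₁₀(2π·r²).
2π·r² = 316.7 m², 10·log₁₀ of that is 25.007 dB.
L_p = 71.7 − 25.007 = 46.69 dB.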